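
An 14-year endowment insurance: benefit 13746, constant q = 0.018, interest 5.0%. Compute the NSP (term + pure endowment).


Term component = 2213.5299
Pure endowment = 14_p_x * v^14 * benefit = 0.775463 * 0.505068 * 13746 = 5383.776
NSP = 7597.3059


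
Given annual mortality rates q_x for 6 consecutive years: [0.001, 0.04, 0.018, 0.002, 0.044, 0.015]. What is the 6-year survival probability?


p_k = 1 - q_k for each year
Survival = product of (1 - q_k)
= 0.999 * 0.96 * 0.982 * 0.998 * 0.956 * 0.985
= 0.8851


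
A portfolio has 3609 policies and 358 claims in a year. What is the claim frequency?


frequency = claims / policies
= 358 / 3609
= 0.0992


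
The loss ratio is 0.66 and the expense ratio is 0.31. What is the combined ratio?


Combined ratio = loss ratio + expense ratio
= 0.66 + 0.31
= 0.97


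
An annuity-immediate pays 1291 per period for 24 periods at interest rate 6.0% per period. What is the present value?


PV = PMT * (1 - (1+i)^(-n)) / i
= 1291 * (1 - (1+0.06)^(-24)) / 0.06
= 1291 * (1 - 0.246979) / 0.06
= 1291 * 12.550358
= 16202.5116


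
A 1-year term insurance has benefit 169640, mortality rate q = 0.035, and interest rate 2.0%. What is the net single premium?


NSP = benefit * q * v
v = 1/(1+i) = 0.980392
NSP = 169640 * 0.035 * 0.980392
= 5820.9804


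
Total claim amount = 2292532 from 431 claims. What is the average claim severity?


severity = total / number
= 2292532 / 431
= 5319.0998


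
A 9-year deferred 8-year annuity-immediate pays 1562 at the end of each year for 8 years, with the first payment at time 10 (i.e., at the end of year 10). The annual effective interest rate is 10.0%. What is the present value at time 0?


PV at time 9 of the 8-year annuity-immediate:
a_n = 1562 * (1-(1+0.1)^(-8))/0.1 = 8333.1547
Discount back 9 years to time 0:
PV = 8333.1547 * (1+0.1)^(-9)
= 8333.1547 * 0.424098
= 3534.0711


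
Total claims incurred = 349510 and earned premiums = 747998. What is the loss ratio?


Loss ratio = claims / premiums
= 349510 / 747998
= 0.4673


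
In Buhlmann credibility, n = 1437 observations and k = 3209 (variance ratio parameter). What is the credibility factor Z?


Z = n / (n + k)
= 1437 / (1437 + 3209)
= 1437 / 4646
= 0.3093


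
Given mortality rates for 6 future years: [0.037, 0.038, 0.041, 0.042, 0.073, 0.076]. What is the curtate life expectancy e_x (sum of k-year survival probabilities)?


e_x = sum_{k=1}^{n} k_p_x
k_p_x values:
  1_p_x = 0.963
  2_p_x = 0.926406
  3_p_x = 0.888423
  4_p_x = 0.85111
  5_p_x = 0.788979
  6_p_x = 0.729016
e_x = 5.1469


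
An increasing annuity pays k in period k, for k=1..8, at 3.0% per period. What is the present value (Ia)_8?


(Ia)_n = sum_{k=1}^{n} k * v^k, v = 1/(1+i)
v = 0.970874
Sum computed term by term:
(Ia)_8 = 30.5003


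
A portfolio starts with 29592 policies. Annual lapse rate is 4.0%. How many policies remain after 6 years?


remaining = initial * (1 - lapse)^years
= 29592 * (1 - 0.04)^6
= 29592 * 0.782758
= 23163.3685


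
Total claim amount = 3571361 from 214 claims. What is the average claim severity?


severity = total / number
= 3571361 / 214
= 16688.6028


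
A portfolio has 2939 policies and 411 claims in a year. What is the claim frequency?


frequency = claims / policies
= 411 / 2939
= 0.1398


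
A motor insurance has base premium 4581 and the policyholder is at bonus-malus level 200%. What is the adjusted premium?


adjusted = base * BM_level / 100
= 4581 * 200 / 100
= 4581 * 2.0
= 9162.0


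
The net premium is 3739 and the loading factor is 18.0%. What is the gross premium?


Gross = net * (1 + loading)
= 3739 * (1 + 0.18)
= 3739 * 1.18
= 4412.02


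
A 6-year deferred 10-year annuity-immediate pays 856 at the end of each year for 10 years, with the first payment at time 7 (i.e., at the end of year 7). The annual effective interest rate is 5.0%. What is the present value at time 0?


PV at time 6 of the 10-year annuity-immediate:
a_n = 856 * (1-(1+0.05)^(-10))/0.05 = 6609.8051
Discount back 6 years to time 0:
PV = 6609.8051 * (1+0.05)^(-6)
= 6609.8051 * 0.746215
= 4932.3383


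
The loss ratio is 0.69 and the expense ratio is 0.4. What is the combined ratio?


Combined ratio = loss ratio + expense ratio
= 0.69 + 0.4
= 1.09


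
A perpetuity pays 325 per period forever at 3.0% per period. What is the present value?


PV = PMT / i
= 325 / 0.03
= 10833.3333


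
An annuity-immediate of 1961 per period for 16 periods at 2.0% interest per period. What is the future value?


FV = PMT * ((1+i)^n - 1) / i
= 1961 * ((1.02)^16 - 1) / 0.02
= 1961 * (1.372786 - 1) / 0.02
= 36551.6384


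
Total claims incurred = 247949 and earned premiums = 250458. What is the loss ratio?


Loss ratio = claims / premiums
= 247949 / 250458
= 0.99


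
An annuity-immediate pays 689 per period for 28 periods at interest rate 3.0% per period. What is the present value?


PV = PMT * (1 - (1+i)^(-n)) / i
= 689 * (1 - (1+0.03)^(-28)) / 0.03
= 689 * (1 - 0.437077) / 0.03
= 689 * 18.764108
= 12928.4706


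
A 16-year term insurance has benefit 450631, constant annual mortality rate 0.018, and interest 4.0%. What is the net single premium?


NSP = benefit * sum_{k=0}^{n-1} k_p_x * q * v^(k+1)
With constant q=0.018, v=0.961538
Sum = 0.186438
NSP = 450631 * 0.186438
= 84014.7874


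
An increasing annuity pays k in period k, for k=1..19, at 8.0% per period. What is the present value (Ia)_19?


(Ia)_n = sum_{k=1}^{n} k * v^k, v = 1/(1+i)
v = 0.925926
Sum computed term by term:
(Ia)_19 = 74.617


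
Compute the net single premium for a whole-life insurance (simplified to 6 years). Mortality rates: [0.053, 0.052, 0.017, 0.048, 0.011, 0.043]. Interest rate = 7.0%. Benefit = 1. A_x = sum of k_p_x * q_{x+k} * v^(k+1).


v = 0.934579
Year 0: k_p_x=1.0, q=0.053, term=0.049533
Year 1: k_p_x=0.947, q=0.052, term=0.043012
Year 2: k_p_x=0.897756, q=0.017, term=0.012458
Year 3: k_p_x=0.882494, q=0.048, term=0.032316
Year 4: k_p_x=0.840134, q=0.011, term=0.006589
Year 5: k_p_x=0.830893, q=0.043, term=0.023807
A_x = 0.1677


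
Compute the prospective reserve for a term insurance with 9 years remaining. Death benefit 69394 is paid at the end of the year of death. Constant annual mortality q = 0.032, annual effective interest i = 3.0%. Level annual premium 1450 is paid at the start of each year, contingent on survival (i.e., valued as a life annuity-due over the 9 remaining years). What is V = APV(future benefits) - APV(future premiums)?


v = 1/(1+i) = 0.970874
APV(future benefits) per unit = sum_{k=0}^{8} k_p_x * q * v^(k+1) = 0.220939
APV(future benefits) = 69394 * 0.220939 = 15331.8507
Life annuity-due factor ä_{x:9} = sum_{k=0}^{8} k_p_x * v^k = 7.111479
APV(future premiums) = 1450 * 7.111479 = 10311.6439
V = 15331.8507 - 10311.6439
= 5020.2068


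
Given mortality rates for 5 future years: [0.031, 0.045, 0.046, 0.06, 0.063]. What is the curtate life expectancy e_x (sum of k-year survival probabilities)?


e_x = sum_{k=1}^{n} k_p_x
k_p_x values:
  1_p_x = 0.969
  2_p_x = 0.925395
  3_p_x = 0.882827
  4_p_x = 0.829857
  5_p_x = 0.777576
e_x = 4.3847


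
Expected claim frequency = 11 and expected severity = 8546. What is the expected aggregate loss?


E[S] = E[N] * E[X]
= 11 * 8546
= 94006


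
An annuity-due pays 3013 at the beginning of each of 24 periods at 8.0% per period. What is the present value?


PV_due = PMT * (1-(1+i)^(-n))/i * (1+i)
PV_immediate = 31723.1487
PV_due = 31723.1487 * 1.08
= 34261.0006


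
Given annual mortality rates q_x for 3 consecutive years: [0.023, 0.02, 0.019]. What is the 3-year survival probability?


p_k = 1 - q_k for each year
Survival = product of (1 - q_k)
= 0.977 * 0.98 * 0.981
= 0.9393


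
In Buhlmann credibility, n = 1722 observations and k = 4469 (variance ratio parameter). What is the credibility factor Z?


Z = n / (n + k)
= 1722 / (1722 + 4469)
= 1722 / 6191
= 0.2781


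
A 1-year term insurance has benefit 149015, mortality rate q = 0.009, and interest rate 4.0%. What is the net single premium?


NSP = benefit * q * v
v = 1/(1+i) = 0.961538
NSP = 149015 * 0.009 * 0.961538
= 1289.5529


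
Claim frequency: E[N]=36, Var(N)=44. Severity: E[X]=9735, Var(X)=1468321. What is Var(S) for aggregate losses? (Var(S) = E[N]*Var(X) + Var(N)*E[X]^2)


Var(S) = E[N]*Var(X) + Var(N)*E[X]^2
= 36*1468321 + 44*9735^2
= 52859556 + 4169889900
= 4.2227e+09


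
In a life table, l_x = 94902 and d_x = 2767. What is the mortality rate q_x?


q_x = d_x / l_x
= 2767 / 94902
= 0.0292


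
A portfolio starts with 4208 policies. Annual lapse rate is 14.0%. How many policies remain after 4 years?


remaining = initial * (1 - lapse)^years
= 4208 * (1 - 0.14)^4
= 4208 * 0.547008
= 2301.8103


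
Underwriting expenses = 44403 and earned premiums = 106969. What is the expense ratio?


Expense ratio = expenses / premiums
= 44403 / 106969
= 0.4151


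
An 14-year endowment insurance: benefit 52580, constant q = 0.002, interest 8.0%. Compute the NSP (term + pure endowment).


Term component = 857.8862
Pure endowment = 14_p_x * v^14 * benefit = 0.972361 * 0.340461 * 52580 = 17406.6655
NSP = 18264.5517


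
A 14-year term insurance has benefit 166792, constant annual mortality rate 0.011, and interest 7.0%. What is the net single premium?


NSP = benefit * sum_{k=0}^{n-1} k_p_x * q * v^(k+1)
With constant q=0.011, v=0.934579
Sum = 0.090691
NSP = 166792 * 0.090691
= 15126.6045


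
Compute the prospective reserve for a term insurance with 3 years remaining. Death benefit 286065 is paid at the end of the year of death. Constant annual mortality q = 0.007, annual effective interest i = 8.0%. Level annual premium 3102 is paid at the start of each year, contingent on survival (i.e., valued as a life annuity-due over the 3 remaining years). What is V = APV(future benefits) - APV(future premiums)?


v = 1/(1+i) = 0.925926
APV(future benefits) per unit = sum_{k=0}^{2} k_p_x * q * v^(k+1) = 0.01792
APV(future benefits) = 286065 * 0.01792 = 5126.3266
Life annuity-due factor ä_{x:3} = sum_{k=0}^{2} k_p_x * v^k = 2.764823
APV(future premiums) = 3102 * 2.764823 = 8576.4795
V = 5126.3266 - 8576.4795
= -3450.1529


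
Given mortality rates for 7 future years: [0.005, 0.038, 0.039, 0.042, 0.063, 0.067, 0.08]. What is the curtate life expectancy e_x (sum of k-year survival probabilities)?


e_x = sum_{k=1}^{n} k_p_x
k_p_x values:
  1_p_x = 0.995
  2_p_x = 0.95719
  3_p_x = 0.91986
  4_p_x = 0.881225
  5_p_x = 0.825708
  6_p_x = 0.770386
  7_p_x = 0.708755
e_x = 6.0581


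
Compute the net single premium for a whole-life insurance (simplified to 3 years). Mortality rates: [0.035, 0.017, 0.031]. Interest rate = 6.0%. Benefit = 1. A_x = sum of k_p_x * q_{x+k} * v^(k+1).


v = 0.943396
Year 0: k_p_x=1.0, q=0.035, term=0.033019
Year 1: k_p_x=0.965, q=0.017, term=0.0146
Year 2: k_p_x=0.948595, q=0.031, term=0.02469
A_x = 0.0723


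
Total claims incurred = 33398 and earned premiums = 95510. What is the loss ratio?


Loss ratio = claims / premiums
= 33398 / 95510
= 0.3497


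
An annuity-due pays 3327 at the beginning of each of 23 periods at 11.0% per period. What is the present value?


PV_due = PMT * (1-(1+i)^(-n))/i * (1+i)
PV_immediate = 27502.4179
PV_due = 27502.4179 * 1.11
= 30527.6839


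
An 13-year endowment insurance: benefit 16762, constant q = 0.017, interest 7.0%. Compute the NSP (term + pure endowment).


Term component = 2187.751
Pure endowment = 13_p_x * v^13 * benefit = 0.800195 * 0.414964 * 16762 = 5565.8623
NSP = 7753.6134


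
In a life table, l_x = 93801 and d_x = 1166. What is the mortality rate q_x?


q_x = d_x / l_x
= 1166 / 93801
= 0.0124


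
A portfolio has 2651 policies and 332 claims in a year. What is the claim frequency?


frequency = claims / policies
= 332 / 2651
= 0.1252


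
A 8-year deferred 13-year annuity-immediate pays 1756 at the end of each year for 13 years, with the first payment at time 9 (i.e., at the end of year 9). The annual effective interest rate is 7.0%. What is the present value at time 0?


PV at time 8 of the 13-year annuity-immediate:
a_n = 1756 * (1-(1+0.07)^(-13))/0.07 = 14676.0347
Discount back 8 years to time 0:
PV = 14676.0347 * (1+0.07)^(-8)
= 14676.0347 * 0.582009
= 8541.5858


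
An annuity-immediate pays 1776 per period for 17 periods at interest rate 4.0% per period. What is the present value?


PV = PMT * (1 - (1+i)^(-n)) / i
= 1776 * (1 - (1+0.04)^(-17)) / 0.04
= 1776 * (1 - 0.513373) / 0.04
= 1776 * 12.165669
= 21606.2279


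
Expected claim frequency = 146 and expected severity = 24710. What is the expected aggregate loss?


E[S] = E[N] * E[X]
= 146 * 24710
= 3.6077e+06


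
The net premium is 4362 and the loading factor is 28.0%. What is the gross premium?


Gross = net * (1 + loading)
= 4362 * (1 + 0.28)
= 4362 * 1.28
= 5583.36


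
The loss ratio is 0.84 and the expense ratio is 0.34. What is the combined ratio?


Combined ratio = loss ratio + expense ratio
= 0.84 + 0.34
= 1.18


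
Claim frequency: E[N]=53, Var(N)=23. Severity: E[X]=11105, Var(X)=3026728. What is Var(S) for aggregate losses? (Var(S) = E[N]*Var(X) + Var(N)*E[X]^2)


Var(S) = E[N]*Var(X) + Var(N)*E[X]^2
= 53*3026728 + 23*11105^2
= 160416584 + 2836383575
= 2.9968e+09


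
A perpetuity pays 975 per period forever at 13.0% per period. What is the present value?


PV = PMT / i
= 975 / 0.13
= 7500.0


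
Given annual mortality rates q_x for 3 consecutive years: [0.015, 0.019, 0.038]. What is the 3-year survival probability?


p_k = 1 - q_k for each year
Survival = product of (1 - q_k)
= 0.985 * 0.981 * 0.962
= 0.9296


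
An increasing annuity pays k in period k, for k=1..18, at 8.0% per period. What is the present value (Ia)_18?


(Ia)_n = sum_{k=1}^{n} k * v^k, v = 1/(1+i)
v = 0.925926
Sum computed term by term:
(Ia)_18 = 70.2144


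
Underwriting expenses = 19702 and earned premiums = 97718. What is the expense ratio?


Expense ratio = expenses / premiums
= 19702 / 97718
= 0.2016


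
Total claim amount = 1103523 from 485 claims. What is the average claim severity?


severity = total / number
= 1103523 / 485
= 2275.3052


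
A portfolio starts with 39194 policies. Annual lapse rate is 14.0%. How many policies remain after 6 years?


remaining = initial * (1 - lapse)^years
= 39194 * (1 - 0.14)^6
= 39194 * 0.404567
= 15856.6082


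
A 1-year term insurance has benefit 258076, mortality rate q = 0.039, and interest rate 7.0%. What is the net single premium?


NSP = benefit * q * v
v = 1/(1+i) = 0.934579
NSP = 258076 * 0.039 * 0.934579
= 9406.5084


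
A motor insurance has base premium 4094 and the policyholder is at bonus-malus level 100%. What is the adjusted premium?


adjusted = base * BM_level / 100
= 4094 * 100 / 100
= 4094 * 1.0
= 4094.0


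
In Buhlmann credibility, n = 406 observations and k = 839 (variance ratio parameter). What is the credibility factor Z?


Z = n / (n + k)
= 406 / (406 + 839)
= 406 / 1245
= 0.3261


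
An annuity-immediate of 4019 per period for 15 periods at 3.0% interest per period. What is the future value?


FV = PMT * ((1+i)^n - 1) / i
= 4019 * ((1.03)^15 - 1) / 0.03
= 4019 * (1.557967 - 1) / 0.03
= 74749.0349


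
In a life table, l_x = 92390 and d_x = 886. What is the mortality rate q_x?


q_x = d_x / l_x
= 886 / 92390
= 0.0096


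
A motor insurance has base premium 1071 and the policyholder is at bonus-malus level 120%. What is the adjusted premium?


adjusted = base * BM_level / 100
= 1071 * 120 / 100
= 1071 * 1.2
= 1285.2


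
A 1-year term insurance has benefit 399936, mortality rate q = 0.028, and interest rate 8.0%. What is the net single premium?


NSP = benefit * q * v
v = 1/(1+i) = 0.925926
NSP = 399936 * 0.028 * 0.925926
= 10368.7111


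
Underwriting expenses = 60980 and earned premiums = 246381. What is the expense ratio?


Expense ratio = expenses / premiums
= 60980 / 246381
= 0.2475


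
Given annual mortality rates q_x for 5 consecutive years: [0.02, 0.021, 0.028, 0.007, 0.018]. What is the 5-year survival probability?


p_k = 1 - q_k for each year
Survival = product of (1 - q_k)
= 0.98 * 0.979 * 0.972 * 0.993 * 0.982
= 0.9094


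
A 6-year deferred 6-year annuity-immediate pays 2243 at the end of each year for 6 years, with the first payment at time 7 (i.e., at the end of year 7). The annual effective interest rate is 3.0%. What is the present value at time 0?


PV at time 6 of the 6-year annuity-immediate:
a_n = 2243 * (1-(1+0.03)^(-6))/0.03 = 12150.7604
Discount back 6 years to time 0:
PV = 12150.7604 * (1+0.03)^(-6)
= 12150.7604 * 0.837484
= 10176.0705


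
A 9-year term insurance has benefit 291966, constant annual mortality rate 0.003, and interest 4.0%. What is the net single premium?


NSP = benefit * sum_{k=0}^{n-1} k_p_x * q * v^(k+1)
With constant q=0.003, v=0.961538
Sum = 0.022057
NSP = 291966 * 0.022057
= 6440.031


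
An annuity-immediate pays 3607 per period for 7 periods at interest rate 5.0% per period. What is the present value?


PV = PMT * (1 - (1+i)^(-n)) / i
= 3607 * (1 - (1+0.05)^(-7)) / 0.05
= 3607 * (1 - 0.710681) / 0.05
= 3607 * 5.786373
= 20871.4488


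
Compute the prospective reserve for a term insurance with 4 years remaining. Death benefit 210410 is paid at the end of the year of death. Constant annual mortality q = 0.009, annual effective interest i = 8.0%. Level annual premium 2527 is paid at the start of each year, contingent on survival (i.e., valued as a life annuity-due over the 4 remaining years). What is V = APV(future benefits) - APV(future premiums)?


v = 1/(1+i) = 0.925926
APV(future benefits) per unit = sum_{k=0}^{3} k_p_x * q * v^(k+1) = 0.029435
APV(future benefits) = 210410 * 0.029435 = 6193.348
Life annuity-due factor ä_{x:4} = sum_{k=0}^{3} k_p_x * v^k = 3.53216
APV(future premiums) = 2527 * 3.53216 = 8925.7679
V = 6193.348 - 8925.7679
= -2732.42


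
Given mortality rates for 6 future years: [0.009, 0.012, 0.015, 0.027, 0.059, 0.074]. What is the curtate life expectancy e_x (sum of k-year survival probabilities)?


e_x = sum_{k=1}^{n} k_p_x
k_p_x values:
  1_p_x = 0.991
  2_p_x = 0.979108
  3_p_x = 0.964421
  4_p_x = 0.938382
  5_p_x = 0.883017
  6_p_x = 0.817674
e_x = 5.5736


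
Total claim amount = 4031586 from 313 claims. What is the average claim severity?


severity = total / number
= 4031586 / 313
= 12880.4665


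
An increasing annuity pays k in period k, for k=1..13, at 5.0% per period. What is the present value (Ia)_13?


(Ia)_n = sum_{k=1}^{n} k * v^k, v = 1/(1+i)
v = 0.952381
Sum computed term by term:
(Ia)_13 = 59.3815


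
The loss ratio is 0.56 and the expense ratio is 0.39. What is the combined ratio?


Combined ratio = loss ratio + expense ratio
= 0.56 + 0.39
= 0.95


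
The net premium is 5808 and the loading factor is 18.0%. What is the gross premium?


Gross = net * (1 + loading)
= 5808 * (1 + 0.18)
= 5808 * 1.18
= 6853.44


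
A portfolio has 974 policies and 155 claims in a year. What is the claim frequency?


frequency = claims / policies
= 155 / 974
= 0.1591


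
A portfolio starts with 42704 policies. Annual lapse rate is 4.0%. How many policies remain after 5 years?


remaining = initial * (1 - lapse)^years
= 42704 * (1 - 0.04)^5
= 42704 * 0.815373
= 34819.6757


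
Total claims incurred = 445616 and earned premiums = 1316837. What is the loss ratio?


Loss ratio = claims / premiums
= 445616 / 1316837
= 0.3384


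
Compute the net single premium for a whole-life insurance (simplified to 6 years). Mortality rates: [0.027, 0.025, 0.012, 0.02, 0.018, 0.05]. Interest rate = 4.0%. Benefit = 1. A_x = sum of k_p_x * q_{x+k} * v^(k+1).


v = 0.961538
Year 0: k_p_x=1.0, q=0.027, term=0.025962
Year 1: k_p_x=0.973, q=0.025, term=0.02249
Year 2: k_p_x=0.948675, q=0.012, term=0.01012
Year 3: k_p_x=0.937291, q=0.02, term=0.016024
Year 4: k_p_x=0.918545, q=0.018, term=0.01359
Year 5: k_p_x=0.902011, q=0.05, term=0.035644
A_x = 0.1238


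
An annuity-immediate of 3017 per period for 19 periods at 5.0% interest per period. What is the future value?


FV = PMT * ((1+i)^n - 1) / i
= 3017 * ((1.05)^19 - 1) / 0.05
= 3017 * (2.52695 - 1) / 0.05
= 92136.1748


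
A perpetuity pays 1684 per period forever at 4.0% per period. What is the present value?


PV = PMT / i
= 1684 / 0.04
= 42100.0


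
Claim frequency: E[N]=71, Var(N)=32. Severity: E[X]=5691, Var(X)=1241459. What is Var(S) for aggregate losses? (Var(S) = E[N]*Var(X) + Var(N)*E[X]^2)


Var(S) = E[N]*Var(X) + Var(N)*E[X]^2
= 71*1241459 + 32*5691^2
= 88143589 + 1036399392
= 1.1245e+09


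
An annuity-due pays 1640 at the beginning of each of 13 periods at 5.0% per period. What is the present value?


PV_due = PMT * (1-(1+i)^(-n))/i * (1+i)
PV_immediate = 15405.4597
PV_due = 15405.4597 * 1.05
= 16175.7327


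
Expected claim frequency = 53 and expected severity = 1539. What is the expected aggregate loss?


E[S] = E[N] * E[X]
= 53 * 1539
= 81567


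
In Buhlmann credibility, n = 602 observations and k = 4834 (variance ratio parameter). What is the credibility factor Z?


Z = n / (n + k)
= 602 / (602 + 4834)
= 602 / 5436
= 0.1107


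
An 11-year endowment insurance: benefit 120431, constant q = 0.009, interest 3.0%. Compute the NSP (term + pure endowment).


Term component = 9614.9904
Pure endowment = 11_p_x * v^11 * benefit = 0.905337 * 0.722421 * 120431 = 78766.0415
NSP = 88381.0319


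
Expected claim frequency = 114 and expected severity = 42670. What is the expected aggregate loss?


E[S] = E[N] * E[X]
= 114 * 42670
= 4.8644e+06


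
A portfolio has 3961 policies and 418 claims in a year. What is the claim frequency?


frequency = claims / policies
= 418 / 3961
= 0.1055


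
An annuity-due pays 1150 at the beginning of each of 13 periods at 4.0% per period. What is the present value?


PV_due = PMT * (1-(1+i)^(-n))/i * (1+i)
PV_immediate = 11483.495
PV_due = 11483.495 * 1.04
= 11942.8348


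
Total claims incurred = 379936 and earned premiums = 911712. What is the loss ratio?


Loss ratio = claims / premiums
= 379936 / 911712
= 0.4167


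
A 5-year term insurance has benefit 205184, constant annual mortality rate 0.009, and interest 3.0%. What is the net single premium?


NSP = benefit * sum_{k=0}^{n-1} k_p_x * q * v^(k+1)
With constant q=0.009, v=0.970874
Sum = 0.040504
NSP = 205184 * 0.040504
= 8310.7171


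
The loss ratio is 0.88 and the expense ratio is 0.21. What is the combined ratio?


Combined ratio = loss ratio + expense ratio
= 0.88 + 0.21
= 1.09


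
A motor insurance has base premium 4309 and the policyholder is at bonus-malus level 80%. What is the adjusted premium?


adjusted = base * BM_level / 100
= 4309 * 80 / 100
= 4309 * 0.8
= 3447.2


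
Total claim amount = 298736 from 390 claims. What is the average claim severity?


severity = total / number
= 298736 / 390
= 765.9897


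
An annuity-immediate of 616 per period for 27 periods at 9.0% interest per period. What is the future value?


FV = PMT * ((1+i)^n - 1) / i
= 616 * ((1.09)^27 - 1) / 0.09
= 616 * (10.245082 - 1) / 0.09
= 63277.451


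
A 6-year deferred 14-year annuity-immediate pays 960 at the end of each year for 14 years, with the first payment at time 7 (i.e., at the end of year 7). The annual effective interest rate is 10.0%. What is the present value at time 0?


PV at time 6 of the 14-year annuity-immediate:
a_n = 960 * (1-(1+0.1)^(-14))/0.1 = 7072.02
Discount back 6 years to time 0:
PV = 7072.02 * (1+0.1)^(-6)
= 7072.02 * 0.564474
= 3991.9709


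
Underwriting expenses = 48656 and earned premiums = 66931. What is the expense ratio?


Expense ratio = expenses / premiums
= 48656 / 66931
= 0.727


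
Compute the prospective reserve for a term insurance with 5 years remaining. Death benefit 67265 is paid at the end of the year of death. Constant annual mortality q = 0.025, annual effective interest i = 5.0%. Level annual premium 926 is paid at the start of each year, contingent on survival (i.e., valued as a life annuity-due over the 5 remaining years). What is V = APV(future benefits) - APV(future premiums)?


v = 1/(1+i) = 0.952381
APV(future benefits) per unit = sum_{k=0}^{4} k_p_x * q * v^(k+1) = 0.103213
APV(future benefits) = 67265 * 0.103213 = 6942.6105
Life annuity-due factor ä_{x:5} = sum_{k=0}^{4} k_p_x * v^k = 4.334939
APV(future premiums) = 926 * 4.334939 = 4014.1531
V = 6942.6105 - 4014.1531
= 2928.4574


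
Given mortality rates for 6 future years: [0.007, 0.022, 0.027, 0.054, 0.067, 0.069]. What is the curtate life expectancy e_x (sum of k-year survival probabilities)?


e_x = sum_{k=1}^{n} k_p_x
k_p_x values:
  1_p_x = 0.993
  2_p_x = 0.971154
  3_p_x = 0.944933
  4_p_x = 0.893906
  5_p_x = 0.834015
  6_p_x = 0.776468
e_x = 5.4135


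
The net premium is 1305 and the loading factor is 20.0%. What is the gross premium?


Gross = net * (1 + loading)
= 1305 * (1 + 0.2)
= 1305 * 1.2
= 1566.0


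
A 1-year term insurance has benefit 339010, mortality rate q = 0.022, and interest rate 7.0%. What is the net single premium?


NSP = benefit * q * v
v = 1/(1+i) = 0.934579
NSP = 339010 * 0.022 * 0.934579
= 6970.2991


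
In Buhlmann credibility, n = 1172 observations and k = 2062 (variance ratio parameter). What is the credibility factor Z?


Z = n / (n + k)
= 1172 / (1172 + 2062)
= 1172 / 3234
= 0.3624


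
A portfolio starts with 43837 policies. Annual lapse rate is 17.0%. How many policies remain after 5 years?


remaining = initial * (1 - lapse)^years
= 43837 * (1 - 0.17)^5
= 43837 * 0.393904
= 17267.5725


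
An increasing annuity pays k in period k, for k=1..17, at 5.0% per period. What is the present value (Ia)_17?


(Ia)_n = sum_{k=1}^{n} k * v^k, v = 1/(1+i)
v = 0.952381
Sum computed term by term:
(Ia)_17 = 88.4145


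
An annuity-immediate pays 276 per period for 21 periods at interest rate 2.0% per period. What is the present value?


PV = PMT * (1 - (1+i)^(-n)) / i
= 276 * (1 - (1+0.02)^(-21)) / 0.02
= 276 * (1 - 0.659776) / 0.02
= 276 * 17.011209
= 4695.0937


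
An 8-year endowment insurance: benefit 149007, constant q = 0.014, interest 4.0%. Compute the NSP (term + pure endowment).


Term component = 13414.6689
Pure endowment = 8_p_x * v^8 * benefit = 0.893337 * 0.73069 * 149007 = 97264.7055
NSP = 110679.3744


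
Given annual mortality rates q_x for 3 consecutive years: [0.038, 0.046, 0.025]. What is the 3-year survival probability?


p_k = 1 - q_k for each year
Survival = product of (1 - q_k)
= 0.962 * 0.954 * 0.975
= 0.8948


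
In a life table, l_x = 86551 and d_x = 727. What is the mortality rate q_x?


q_x = d_x / l_x
= 727 / 86551
= 0.0084


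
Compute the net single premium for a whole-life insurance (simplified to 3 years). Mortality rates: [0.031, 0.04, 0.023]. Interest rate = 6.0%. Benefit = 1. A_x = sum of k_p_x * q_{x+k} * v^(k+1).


v = 0.943396
Year 0: k_p_x=1.0, q=0.031, term=0.029245
Year 1: k_p_x=0.969, q=0.04, term=0.034496
Year 2: k_p_x=0.93024, q=0.023, term=0.017964
A_x = 0.0817


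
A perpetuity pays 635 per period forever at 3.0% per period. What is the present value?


PV = PMT / i
= 635 / 0.03
= 21166.6667


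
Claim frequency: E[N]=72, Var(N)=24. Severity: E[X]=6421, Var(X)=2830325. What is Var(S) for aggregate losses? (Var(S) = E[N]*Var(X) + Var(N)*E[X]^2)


Var(S) = E[N]*Var(X) + Var(N)*E[X]^2
= 72*2830325 + 24*6421^2
= 203783400 + 989501784
= 1.1933e+09


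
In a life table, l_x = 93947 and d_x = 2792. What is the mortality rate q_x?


q_x = d_x / l_x
= 2792 / 93947
= 0.0297


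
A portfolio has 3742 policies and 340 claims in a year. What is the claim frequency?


frequency = claims / policies
= 340 / 3742
= 0.0909


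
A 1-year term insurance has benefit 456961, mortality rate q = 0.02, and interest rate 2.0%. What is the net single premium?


NSP = benefit * q * v
v = 1/(1+i) = 0.980392
NSP = 456961 * 0.02 * 0.980392
= 8960.0196


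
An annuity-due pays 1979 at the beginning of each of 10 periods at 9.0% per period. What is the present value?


PV_due = PMT * (1-(1+i)^(-n))/i * (1+i)
PV_immediate = 12700.5446
PV_due = 12700.5446 * 1.09
= 13843.5936


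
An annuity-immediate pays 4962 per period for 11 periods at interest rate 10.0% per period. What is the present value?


PV = PMT * (1 - (1+i)^(-n)) / i
= 4962 * (1 - (1+0.1)^(-11)) / 0.1
= 4962 * (1 - 0.350494) / 0.1
= 4962 * 6.495061
= 32228.4927


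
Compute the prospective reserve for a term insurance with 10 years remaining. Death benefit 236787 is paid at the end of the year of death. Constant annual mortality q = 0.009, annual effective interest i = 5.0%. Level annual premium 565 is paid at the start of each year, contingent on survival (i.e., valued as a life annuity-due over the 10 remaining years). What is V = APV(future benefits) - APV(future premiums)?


v = 1/(1+i) = 0.952381
APV(future benefits) per unit = sum_{k=0}^{9} k_p_x * q * v^(k+1) = 0.06699
APV(future benefits) = 236787 * 0.06699 = 15862.2682
Life annuity-due factor ä_{x:10} = sum_{k=0}^{9} k_p_x * v^k = 7.815454
APV(future premiums) = 565 * 7.815454 = 4415.7316
V = 15862.2682 - 4415.7316
= 11446.5366


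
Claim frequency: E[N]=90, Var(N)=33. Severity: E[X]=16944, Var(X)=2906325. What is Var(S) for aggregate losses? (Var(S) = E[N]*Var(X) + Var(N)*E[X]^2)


Var(S) = E[N]*Var(X) + Var(N)*E[X]^2
= 90*2906325 + 33*16944^2
= 261569250 + 9474271488
= 9.7358e+09


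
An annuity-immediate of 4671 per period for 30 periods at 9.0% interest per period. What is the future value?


FV = PMT * ((1+i)^n - 1) / i
= 4671 * ((1.09)^30 - 1) / 0.09
= 4671 * (13.267678 - 1) / 0.09
= 636692.5125


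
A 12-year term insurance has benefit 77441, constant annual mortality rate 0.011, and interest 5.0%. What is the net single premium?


NSP = benefit * sum_{k=0}^{n-1} k_p_x * q * v^(k+1)
With constant q=0.011, v=0.952381
Sum = 0.092396
NSP = 77441 * 0.092396
= 7155.2315


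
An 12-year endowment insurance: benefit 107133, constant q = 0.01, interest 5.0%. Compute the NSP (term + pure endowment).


Term component = 9042.5204
Pure endowment = 12_p_x * v^12 * benefit = 0.886385 * 0.556837 * 107133 = 52877.8773
NSP = 61920.3978


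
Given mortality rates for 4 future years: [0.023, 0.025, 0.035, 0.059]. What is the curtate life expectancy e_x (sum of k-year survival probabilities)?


e_x = sum_{k=1}^{n} k_p_x
k_p_x values:
  1_p_x = 0.977
  2_p_x = 0.952575
  3_p_x = 0.919235
  4_p_x = 0.865
e_x = 3.7138


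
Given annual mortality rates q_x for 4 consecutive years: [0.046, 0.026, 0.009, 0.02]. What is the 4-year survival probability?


p_k = 1 - q_k for each year
Survival = product of (1 - q_k)
= 0.954 * 0.974 * 0.991 * 0.98
= 0.9024


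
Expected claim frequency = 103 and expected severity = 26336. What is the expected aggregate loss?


E[S] = E[N] * E[X]
= 103 * 26336
= 2.7126e+06


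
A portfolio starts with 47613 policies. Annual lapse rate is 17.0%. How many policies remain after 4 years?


remaining = initial * (1 - lapse)^years
= 47613 * (1 - 0.17)^4
= 47613 * 0.474583
= 22596.3304


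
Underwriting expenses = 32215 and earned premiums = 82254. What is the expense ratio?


Expense ratio = expenses / premiums
= 32215 / 82254
= 0.3917


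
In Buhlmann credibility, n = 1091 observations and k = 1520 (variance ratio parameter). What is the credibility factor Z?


Z = n / (n + k)
= 1091 / (1091 + 1520)
= 1091 / 2611
= 0.4178


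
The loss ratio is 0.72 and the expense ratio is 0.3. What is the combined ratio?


Combined ratio = loss ratio + expense ratio
= 0.72 + 0.3
= 1.02


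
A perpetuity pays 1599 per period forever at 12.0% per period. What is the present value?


PV = PMT / i
= 1599 / 0.12
= 13325.0


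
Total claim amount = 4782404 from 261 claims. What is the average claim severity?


severity = total / number
= 4782404 / 261
= 18323.387


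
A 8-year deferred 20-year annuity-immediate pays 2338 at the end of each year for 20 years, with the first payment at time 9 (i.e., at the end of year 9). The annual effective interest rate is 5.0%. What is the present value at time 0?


PV at time 8 of the 20-year annuity-immediate:
a_n = 2338 * (1-(1+0.05)^(-20))/0.05 = 29136.6478
Discount back 8 years to time 0:
PV = 29136.6478 * (1+0.05)^(-8)
= 29136.6478 * 0.676839
= 19720.8301


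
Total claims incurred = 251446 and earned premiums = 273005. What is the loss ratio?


Loss ratio = claims / premiums
= 251446 / 273005
= 0.921


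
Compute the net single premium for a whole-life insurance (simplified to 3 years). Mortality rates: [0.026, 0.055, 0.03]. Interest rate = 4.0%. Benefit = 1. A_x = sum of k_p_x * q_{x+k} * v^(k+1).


v = 0.961538
Year 0: k_p_x=1.0, q=0.026, term=0.025
Year 1: k_p_x=0.974, q=0.055, term=0.049528
Year 2: k_p_x=0.92043, q=0.03, term=0.024548
A_x = 0.0991


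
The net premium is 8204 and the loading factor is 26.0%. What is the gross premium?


Gross = net * (1 + loading)
= 8204 * (1 + 0.26)
= 8204 * 1.26
= 10337.04


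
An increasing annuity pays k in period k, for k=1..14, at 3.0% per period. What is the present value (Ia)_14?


(Ia)_n = sum_{k=1}^{n} k * v^k, v = 1/(1+i)
v = 0.970874
Sum computed term by term:
(Ia)_14 = 79.3102


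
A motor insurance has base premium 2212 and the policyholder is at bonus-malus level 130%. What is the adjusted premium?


adjusted = base * BM_level / 100
= 2212 * 130 / 100
= 2212 * 1.3
= 2875.6


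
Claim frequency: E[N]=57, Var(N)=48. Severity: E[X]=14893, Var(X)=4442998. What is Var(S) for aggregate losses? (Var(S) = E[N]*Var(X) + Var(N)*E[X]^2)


Var(S) = E[N]*Var(X) + Var(N)*E[X]^2
= 57*4442998 + 48*14893^2
= 253250886 + 10646469552
= 1.0900e+10


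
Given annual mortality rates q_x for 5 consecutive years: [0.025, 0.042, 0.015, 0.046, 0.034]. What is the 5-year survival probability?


p_k = 1 - q_k for each year
Survival = product of (1 - q_k)
= 0.975 * 0.958 * 0.985 * 0.954 * 0.966
= 0.8479


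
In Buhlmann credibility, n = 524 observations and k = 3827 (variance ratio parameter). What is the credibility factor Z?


Z = n / (n + k)
= 524 / (524 + 3827)
= 524 / 4351
= 0.1204


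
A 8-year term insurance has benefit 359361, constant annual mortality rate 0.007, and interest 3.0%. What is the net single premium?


NSP = benefit * sum_{k=0}^{n-1} k_p_x * q * v^(k+1)
With constant q=0.007, v=0.970874
Sum = 0.048003
NSP = 359361 * 0.048003
= 17250.3722


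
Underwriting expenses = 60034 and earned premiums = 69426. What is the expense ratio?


Expense ratio = expenses / premiums
= 60034 / 69426
= 0.8647


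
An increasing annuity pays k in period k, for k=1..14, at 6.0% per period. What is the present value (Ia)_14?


(Ia)_n = sum_{k=1}^{n} k * v^k, v = 1/(1+i)
v = 0.943396
Sum computed term by term:
(Ia)_14 = 61.0078


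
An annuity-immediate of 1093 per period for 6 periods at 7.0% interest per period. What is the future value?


FV = PMT * ((1+i)^n - 1) / i
= 1093 * ((1.07)^6 - 1) / 0.07
= 1093 * (1.50073 - 1) / 0.07
= 7818.5468


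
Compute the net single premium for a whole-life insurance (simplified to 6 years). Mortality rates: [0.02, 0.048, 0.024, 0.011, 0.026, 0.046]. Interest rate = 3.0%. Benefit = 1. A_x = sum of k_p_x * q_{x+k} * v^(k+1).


v = 0.970874
Year 0: k_p_x=1.0, q=0.02, term=0.019417
Year 1: k_p_x=0.98, q=0.048, term=0.04434
Year 2: k_p_x=0.93296, q=0.024, term=0.020491
Year 3: k_p_x=0.910569, q=0.011, term=0.008899
Year 4: k_p_x=0.900553, q=0.026, term=0.020197
Year 5: k_p_x=0.877138, q=0.046, term=0.033791
A_x = 0.1471


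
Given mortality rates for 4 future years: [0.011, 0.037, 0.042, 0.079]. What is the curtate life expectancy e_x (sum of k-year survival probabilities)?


e_x = sum_{k=1}^{n} k_p_x
k_p_x values:
  1_p_x = 0.989
  2_p_x = 0.952407
  3_p_x = 0.912406
  4_p_x = 0.840326
e_x = 3.6941


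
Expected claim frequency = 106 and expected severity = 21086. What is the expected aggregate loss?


E[S] = E[N] * E[X]
= 106 * 21086
= 2.2351e+06


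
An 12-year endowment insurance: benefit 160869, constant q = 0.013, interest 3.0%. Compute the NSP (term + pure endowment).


Term component = 19480.2605
Pure endowment = 12_p_x * v^12 * benefit = 0.854685 * 0.70138 * 160869 = 96434.2923
NSP = 115914.5528


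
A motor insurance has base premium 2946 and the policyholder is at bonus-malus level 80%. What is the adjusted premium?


adjusted = base * BM_level / 100
= 2946 * 80 / 100
= 2946 * 0.8
= 2356.8


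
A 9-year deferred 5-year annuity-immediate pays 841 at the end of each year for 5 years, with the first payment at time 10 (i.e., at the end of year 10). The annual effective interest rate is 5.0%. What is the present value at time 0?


PV at time 9 of the 5-year annuity-immediate:
a_n = 841 * (1-(1+0.05)^(-5))/0.05 = 3641.0899
Discount back 9 years to time 0:
PV = 3641.0899 * (1+0.05)^(-9)
= 3641.0899 * 0.644609
= 2347.079


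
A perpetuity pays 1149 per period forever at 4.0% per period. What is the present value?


PV = PMT / i
= 1149 / 0.04
= 28725.0


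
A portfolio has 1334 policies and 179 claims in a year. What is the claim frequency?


frequency = claims / policies
= 179 / 1334
= 0.1342


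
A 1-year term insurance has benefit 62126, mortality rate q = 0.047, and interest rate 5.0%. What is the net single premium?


NSP = benefit * q * v
v = 1/(1+i) = 0.952381
NSP = 62126 * 0.047 * 0.952381
= 2780.8781


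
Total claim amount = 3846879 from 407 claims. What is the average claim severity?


severity = total / number
= 3846879 / 407
= 9451.7912


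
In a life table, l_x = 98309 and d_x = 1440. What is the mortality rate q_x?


q_x = d_x / l_x
= 1440 / 98309
= 0.0146


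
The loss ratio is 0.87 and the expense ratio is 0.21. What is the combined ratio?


Combined ratio = loss ratio + expense ratio
= 0.87 + 0.21
= 1.08


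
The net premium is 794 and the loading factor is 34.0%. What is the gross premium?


Gross = net * (1 + loading)
= 794 * (1 + 0.34)
= 794 * 1.34
= 1063.96


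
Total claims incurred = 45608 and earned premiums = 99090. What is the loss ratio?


Loss ratio = claims / premiums
= 45608 / 99090
= 0.4603


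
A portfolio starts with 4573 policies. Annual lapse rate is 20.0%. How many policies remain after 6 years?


remaining = initial * (1 - lapse)^years
= 4573 * (1 - 0.2)^6
= 4573 * 0.262144
= 1198.7845


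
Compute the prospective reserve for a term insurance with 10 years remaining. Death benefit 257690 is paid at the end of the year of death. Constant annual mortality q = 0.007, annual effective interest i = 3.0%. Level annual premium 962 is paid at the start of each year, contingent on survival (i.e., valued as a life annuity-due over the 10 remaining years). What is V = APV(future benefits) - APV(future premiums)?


v = 1/(1+i) = 0.970874
APV(future benefits) per unit = sum_{k=0}^{9} k_p_x * q * v^(k+1) = 0.057964
APV(future benefits) = 257690 * 0.057964 = 14936.7941
Life annuity-due factor ä_{x:10} = sum_{k=0}^{9} k_p_x * v^k = 8.529018
APV(future premiums) = 962 * 8.529018 = 8204.915
V = 14936.7941 - 8204.915
= 6731.8791


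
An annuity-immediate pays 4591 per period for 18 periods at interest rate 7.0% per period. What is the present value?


PV = PMT * (1 - (1+i)^(-n)) / i
= 4591 * (1 - (1+0.07)^(-18)) / 0.07
= 4591 * (1 - 0.295864) / 0.07
= 4591 * 10.059087
= 46181.268


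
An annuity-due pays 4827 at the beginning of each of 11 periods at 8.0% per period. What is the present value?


PV_due = PMT * (1-(1+i)^(-n))/i * (1+i)
PV_immediate = 34459.7805
PV_due = 34459.7805 * 1.08
= 37216.5629
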